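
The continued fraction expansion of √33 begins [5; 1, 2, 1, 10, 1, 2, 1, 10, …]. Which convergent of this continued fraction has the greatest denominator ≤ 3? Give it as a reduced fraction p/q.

a_0 = 5: 5/1  (≤ bound)
a_1 = 1: 6/1  (≤ bound)
a_2 = 2: 17/3  (≤ bound)
a_3 = 1: 23/4  (> 3, stop)

17/3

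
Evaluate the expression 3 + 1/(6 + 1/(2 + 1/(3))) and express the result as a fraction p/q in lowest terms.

142/45

Collapse the nested fraction from the inside out:
Start with 3.
2 + 1/(3/1) = 2 + 1/3 = 7/3
6 + 1/(7/3) = 6 + 3/7 = 45/7
3 + 1/(45/7) = 3 + 7/45 = 142/45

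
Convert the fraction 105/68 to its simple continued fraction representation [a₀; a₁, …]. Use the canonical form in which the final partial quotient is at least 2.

[1; 1, 1, 5, 6]

Apply division with remainder until the remainder is 0:
⌊105/68⌋ = 1, remainder 37
⌊68/37⌋ = 1, remainder 31
⌊37/31⌋ = 1, remainder 6
⌊31/6⌋ = 5, remainder 1
⌊6/1⌋ = 6, remainder 0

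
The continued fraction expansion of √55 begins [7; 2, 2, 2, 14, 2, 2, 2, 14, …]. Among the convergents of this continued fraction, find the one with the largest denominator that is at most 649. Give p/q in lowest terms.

2655/358

a_0 = 7: 7/1  (≤ bound)
a_1 = 2: 15/2  (≤ bound)
a_2 = 2: 37/5  (≤ bound)
a_3 = 2: 89/12  (≤ bound)
a_4 = 14: 1283/173  (≤ bound)
a_5 = 2: 2655/358  (≤ bound)
a_6 = 2: 6593/889  (> 649, stop)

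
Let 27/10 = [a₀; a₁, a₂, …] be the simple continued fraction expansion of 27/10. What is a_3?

Run the Euclidean algorithm, recording each quotient:
27 ÷ 10 → quotient 2, remainder 7
10 ÷ 7 → quotient 1, remainder 3
7 ÷ 3 → quotient 2, remainder 1
3 ÷ 1 → quotient 3, remainder 0

3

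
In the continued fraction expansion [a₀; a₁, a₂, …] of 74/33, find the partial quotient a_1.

74 ÷ 33 → quotient 2, remainder 8
33 ÷ 8 → quotient 4, remainder 1

4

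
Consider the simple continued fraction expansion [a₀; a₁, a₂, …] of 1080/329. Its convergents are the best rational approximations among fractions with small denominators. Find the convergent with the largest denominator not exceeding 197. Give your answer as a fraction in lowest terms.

151/46

List convergents until the denominator exceeds the bound:
a_0 = 3: 3/1  (≤ bound)
a_1 = 3: 10/3  (≤ bound)
a_2 = 1: 13/4  (≤ bound)
a_3 = 1: 23/7  (≤ bound)
a_4 = 6: 151/46  (≤ bound)
a_5 = 7: 1080/329  (> 197, stop)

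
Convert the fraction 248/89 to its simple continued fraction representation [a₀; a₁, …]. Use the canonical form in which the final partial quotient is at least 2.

⌊248/89⌋ = 2, remainder 70
⌊89/70⌋ = 1, remainder 19
⌊70/19⌋ = 3, remainder 13
⌊19/13⌋ = 1, remainder 6
⌊13/6⌋ = 2, remainder 1
⌊6/1⌋ = 6, remainder 0

[2; 1, 3, 1, 2, 6]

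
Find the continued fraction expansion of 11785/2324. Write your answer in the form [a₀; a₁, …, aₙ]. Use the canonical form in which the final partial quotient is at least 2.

[5; 14, 11, 1, 3, 1, 2]

Repeatedly divide and take the remainder:
⌊11785/2324⌋ = 5, remainder 165
⌊2324/165⌋ = 14, remainder 14
⌊165/14⌋ = 11, remainder 11
⌊14/11⌋ = 1, remainder 3
⌊11/3⌋ = 3, remainder 2
⌊3/2⌋ = 1, remainder 1
⌊2/1⌋ = 2, remainder 0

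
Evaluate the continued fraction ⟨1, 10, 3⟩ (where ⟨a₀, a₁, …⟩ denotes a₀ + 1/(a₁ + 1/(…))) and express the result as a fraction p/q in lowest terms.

34/31

a_0 = 1: 1/1
a_1 = 10: 11/10
a_2 = 3: 34/31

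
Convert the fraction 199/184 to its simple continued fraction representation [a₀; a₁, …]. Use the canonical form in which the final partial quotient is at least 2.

[1; 12, 3, 1, 3]

⌊199/184⌋ = 1, remainder 15
⌊184/15⌋ = 12, remainder 4
⌊15/4⌋ = 3, remainder 3
⌊4/3⌋ = 1, remainder 1
⌊3/1⌋ = 3, remainder 0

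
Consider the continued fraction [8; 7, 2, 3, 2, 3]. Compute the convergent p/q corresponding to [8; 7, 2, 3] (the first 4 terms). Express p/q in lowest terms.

Build up convergents one term at a time:
a_0 = 8: 8/1
a_1 = 7: 57/7
a_2 = 2: 122/15
a_3 = 3: 423/52

423/52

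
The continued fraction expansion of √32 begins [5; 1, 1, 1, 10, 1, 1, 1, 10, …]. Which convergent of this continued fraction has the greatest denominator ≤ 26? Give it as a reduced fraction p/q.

17/3

a_0 = 5: 5/1  (≤ bound)
a_1 = 1: 6/1  (≤ bound)
a_2 = 1: 11/2  (≤ bound)
a_3 = 1: 17/3  (≤ bound)
a_4 = 10: 181/32  (> 26, stop)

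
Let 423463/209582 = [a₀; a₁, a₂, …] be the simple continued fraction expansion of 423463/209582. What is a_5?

423463 = 2·209582 + 4299, so a_0 = 2
209582 = 48·4299 + 3230, so a_1 = 48
4299 = 1·3230 + 1069, so a_2 = 1
3230 = 3·1069 + 23, so a_3 = 3
1069 = 46·23 + 11, so a_4 = 46
23 = 2·11 + 1, so a_5 = 2

2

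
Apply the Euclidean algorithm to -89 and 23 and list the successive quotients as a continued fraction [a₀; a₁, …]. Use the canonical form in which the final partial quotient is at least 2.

Run the Euclidean algorithm, recording each quotient:
⌊-89/23⌋ = -4, remainder 3
⌊23/3⌋ = 7, remainder 2
⌊3/2⌋ = 1, remainder 1
⌊2/1⌋ = 2, remainder 0

[-4; 7, 1, 2]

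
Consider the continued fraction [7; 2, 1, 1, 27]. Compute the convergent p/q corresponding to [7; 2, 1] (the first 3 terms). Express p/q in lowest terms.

22/3

Start with 1.
2 + 1/(1/1) = 2 + 1/1 = 3/1
7 + 1/(3/1) = 7 + 1/3 = 22/3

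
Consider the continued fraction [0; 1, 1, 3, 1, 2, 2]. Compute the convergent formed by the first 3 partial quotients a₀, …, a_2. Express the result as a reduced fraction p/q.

1/2

Start with 1.
1 + 1/(1/1) = 1 + 1/1 = 2/1
0 + 1/(2/1) = 0 + 1/2 = 1/2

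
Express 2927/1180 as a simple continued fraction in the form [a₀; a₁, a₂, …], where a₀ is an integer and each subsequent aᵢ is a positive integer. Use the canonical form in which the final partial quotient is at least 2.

[2; 2, 12, 3, 15]

⌊2927/1180⌋ = 2, remainder 567
⌊1180/567⌋ = 2, remainder 46
⌊567/46⌋ = 12, remainder 15
⌊46/15⌋ = 3, remainder 1
⌊15/1⌋ = 15, remainder 0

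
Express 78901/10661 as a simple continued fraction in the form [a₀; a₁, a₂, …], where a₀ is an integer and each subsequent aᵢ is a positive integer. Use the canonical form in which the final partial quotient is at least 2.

[7; 2, 2, 44, 48]

⌊78901/10661⌋ = 7, remainder 4274
⌊10661/4274⌋ = 2, remainder 2113
⌊4274/2113⌋ = 2, remainder 48
⌊2113/48⌋ = 44, remainder 1
⌊48/1⌋ = 48, remainder 0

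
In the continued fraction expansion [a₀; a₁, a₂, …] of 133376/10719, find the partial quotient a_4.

7

133376 ÷ 10719 → quotient 12, remainder 4748
10719 ÷ 4748 → quotient 2, remainder 1223
4748 ÷ 1223 → quotient 3, remainder 1079
1223 ÷ 1079 → quotient 1, remainder 144
1079 ÷ 144 → quotient 7, remainder 71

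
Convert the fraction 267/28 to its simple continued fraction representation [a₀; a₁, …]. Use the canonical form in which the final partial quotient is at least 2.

[9; 1, 1, 6, 2]

Apply division with remainder until the remainder is 0:
⌊267/28⌋ = 9, remainder 15
⌊28/15⌋ = 1, remainder 13
⌊15/13⌋ = 1, remainder 2
⌊13/2⌋ = 6, remainder 1
⌊2/1⌋ = 2, remainder 0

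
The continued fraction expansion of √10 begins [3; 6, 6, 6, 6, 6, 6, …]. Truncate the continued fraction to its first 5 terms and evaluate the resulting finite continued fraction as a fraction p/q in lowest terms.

a_0 = 3: 3/1
a_1 = 6: 19/6
a_2 = 6: 117/37
a_3 = 6: 721/228
a_4 = 6: 4443/1405

4443/1405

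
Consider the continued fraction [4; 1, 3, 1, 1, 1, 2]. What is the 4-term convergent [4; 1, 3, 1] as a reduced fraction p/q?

Start with 1.
3 + 1/(1/1) = 3 + 1/1 = 4/1
1 + 1/(4/1) = 1 + 1/4 = 5/4
4 + 1/(5/4) = 4 + 4/5 = 24/5

24/5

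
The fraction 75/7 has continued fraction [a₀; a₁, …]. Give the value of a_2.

2

Run the Euclidean algorithm, recording each quotient:
75 ÷ 7 → quotient 10, remainder 5
7 ÷ 5 → quotient 1, remainder 2
5 ÷ 2 → quotient 2, remainder 1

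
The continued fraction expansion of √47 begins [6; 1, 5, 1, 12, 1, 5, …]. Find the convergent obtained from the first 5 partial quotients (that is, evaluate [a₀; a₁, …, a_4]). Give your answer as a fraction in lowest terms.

617/90

Start with 12.
1 + 1/(12/1) = 1 + 1/12 = 13/12
5 + 1/(13/12) = 5 + 12/13 = 77/13
1 + 1/(77/13) = 1 + 13/77 = 90/77
6 + 1/(90/77) = 6 + 77/90 = 617/90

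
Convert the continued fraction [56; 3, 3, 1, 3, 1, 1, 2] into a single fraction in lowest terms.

Use the convergent recurrence hₖ = aₖ·hₖ₋₁ + hₖ₋₂ (and likewise for the denominators kₖ):
a_0 = 56: 56/1
a_1 = 3: 169/3
a_2 = 3: 563/10
a_3 = 1: 732/13
a_4 = 3: 2759/49
a_5 = 1: 3491/62
a_6 = 1: 6250/111
a_7 = 2: 15991/284

15991/284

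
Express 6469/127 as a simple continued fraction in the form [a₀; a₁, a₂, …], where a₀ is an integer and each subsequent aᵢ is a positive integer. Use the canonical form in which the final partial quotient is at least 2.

Run the Euclidean algorithm, recording each quotient:
6469 ÷ 127 → quotient 50, remainder 119
127 ÷ 119 → quotient 1, remainder 8
119 ÷ 8 → quotient 14, remainder 7
8 ÷ 7 → quotient 1, remainder 1
7 ÷ 1 → quotient 7, remainder 0

[50; 1, 14, 1, 7]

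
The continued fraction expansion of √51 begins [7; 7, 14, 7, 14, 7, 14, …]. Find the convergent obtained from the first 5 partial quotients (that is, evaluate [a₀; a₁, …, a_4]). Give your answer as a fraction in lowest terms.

70693/9899

Start with 14.
7 + 1/(14/1) = 7 + 1/14 = 99/14
14 + 1/(99/14) = 14 + 14/99 = 1400/99
7 + 1/(1400/99) = 7 + 99/1400 = 9899/1400
7 + 1/(9899/1400) = 7 + 1400/9899 = 70693/9899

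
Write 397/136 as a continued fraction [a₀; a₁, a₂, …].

[2; 1, 11, 2, 1, 3]

Apply division with remainder until the remainder is 0:
397 = 2·136 + 125, so a_0 = 2
136 = 1·125 + 11, so a_1 = 1
125 = 11·11 + 4, so a_2 = 11
11 = 2·4 + 3, so a_3 = 2
4 = 1·3 + 1, so a_4 = 1
3 = 3·1 + 0, so a_5 = 3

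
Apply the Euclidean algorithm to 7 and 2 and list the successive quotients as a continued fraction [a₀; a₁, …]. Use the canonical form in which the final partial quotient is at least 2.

[3; 2]

Run the Euclidean algorithm, recording each quotient:
7 ÷ 2 → quotient 3, remainder 1
2 ÷ 1 → quotient 2, remainder 0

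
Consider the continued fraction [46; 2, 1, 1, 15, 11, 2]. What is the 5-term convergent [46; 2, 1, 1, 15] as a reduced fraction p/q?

3619/78

Starting at the tail and folding back:
Start with 15.
1 + 1/(15/1) = 1 + 1/15 = 16/15
1 + 1/(16/15) = 1 + 15/16 = 31/16
2 + 1/(31/16) = 2 + 16/31 = 78/31
46 + 1/(78/31) = 46 + 31/78 = 3619/78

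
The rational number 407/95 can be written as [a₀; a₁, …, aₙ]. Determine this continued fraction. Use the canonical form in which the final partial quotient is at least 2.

[4; 3, 1, 1, 13]

407 ÷ 95 → quotient 4, remainder 27
95 ÷ 27 → quotient 3, remainder 14
27 ÷ 14 → quotient 1, remainder 13
14 ÷ 13 → quotient 1, remainder 1
13 ÷ 1 → quotient 13, remainder 0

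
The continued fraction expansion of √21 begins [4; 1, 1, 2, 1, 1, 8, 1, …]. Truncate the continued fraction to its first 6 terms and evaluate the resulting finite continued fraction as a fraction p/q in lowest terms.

Build up convergents one term at a time:
a_0 = 4: 4/1
a_1 = 1: 5/1
a_2 = 1: 9/2
a_3 = 2: 23/5
a_4 = 1: 32/7
a_5 = 1: 55/12

55/12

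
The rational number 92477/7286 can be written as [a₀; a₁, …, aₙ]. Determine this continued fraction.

92477 ÷ 7286 → quotient 12, remainder 5045
7286 ÷ 5045 → quotient 1, remainder 2241
5045 ÷ 2241 → quotient 2, remainder 563
2241 ÷ 563 → quotient 3, remainder 552
563 ÷ 552 → quotient 1, remainder 11
552 ÷ 11 → quotient 50, remainder 2
11 ÷ 2 → quotient 5, remainder 1
2 ÷ 1 → quotient 2, remainder 0

[12; 1, 2, 3, 1, 50, 5, 2]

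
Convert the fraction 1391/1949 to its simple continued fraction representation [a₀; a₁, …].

[0; 1, 2, 2, 34, 2, 1, 2]

1391 = 0·1949 + 1391, so a_0 = 0
1949 = 1·1391 + 558, so a_1 = 1
1391 = 2·558 + 275, so a_2 = 2
558 = 2·275 + 8, so a_3 = 2
275 = 34·8 + 3, so a_4 = 34
8 = 2·3 + 2, so a_5 = 2
3 = 1·2 + 1, so a_6 = 1
2 = 2·1 + 0, so a_7 = 2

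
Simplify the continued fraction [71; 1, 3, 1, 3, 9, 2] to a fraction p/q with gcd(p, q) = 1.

26634/371

a_0 = 71: 71/1
a_1 = 1: 72/1
a_2 = 3: 287/4
a_3 = 1: 359/5
a_4 = 3: 1364/19
a_5 = 9: 12635/176
a_6 = 2: 26634/371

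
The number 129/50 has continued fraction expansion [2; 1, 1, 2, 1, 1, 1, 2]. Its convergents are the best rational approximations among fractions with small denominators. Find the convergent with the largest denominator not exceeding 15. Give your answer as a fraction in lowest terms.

31/12

List convergents until the denominator exceeds the bound:
a_0 = 2: 2/1  (≤ bound)
a_1 = 1: 3/1  (≤ bound)
a_2 = 1: 5/2  (≤ bound)
a_3 = 2: 13/5  (≤ bound)
a_4 = 1: 18/7  (≤ bound)
a_5 = 1: 31/12  (≤ bound)
a_6 = 1: 49/19  (> 15, stop)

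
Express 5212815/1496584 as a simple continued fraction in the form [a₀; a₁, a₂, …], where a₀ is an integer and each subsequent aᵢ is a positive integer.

Repeatedly divide and take the remainder:
5212815 ÷ 1496584 → quotient 3, remainder 723063
1496584 ÷ 723063 → quotient 2, remainder 50458
723063 ÷ 50458 → quotient 14, remainder 16651
50458 ÷ 16651 → quotient 3, remainder 505
16651 ÷ 505 → quotient 32, remainder 491
505 ÷ 491 → quotient 1, remainder 14
491 ÷ 14 → quotient 35, remainder 1
14 ÷ 1 → quotient 14, remainder 0

[3; 2, 14, 3, 32, 1, 35, 14]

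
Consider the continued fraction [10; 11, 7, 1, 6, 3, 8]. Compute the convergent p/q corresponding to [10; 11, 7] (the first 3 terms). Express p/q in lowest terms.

Start with 7.
11 + 1/(7/1) = 11 + 1/7 = 78/7
10 + 1/(78/7) = 10 + 7/78 = 787/78

787/78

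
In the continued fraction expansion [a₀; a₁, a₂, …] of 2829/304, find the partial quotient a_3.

2829 ÷ 304 → quotient 9, remainder 93
304 ÷ 93 → quotient 3, remainder 25
93 ÷ 25 → quotient 3, remainder 18
25 ÷ 18 → quotient 1, remainder 7

1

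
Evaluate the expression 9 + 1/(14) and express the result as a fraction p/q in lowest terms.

127/14

Use the convergent recurrence hₖ = aₖ·hₖ₋₁ + hₖ₋₂ (and likewise for the denominators kₖ):
a_0 = 9: 9/1
a_1 = 14: 127/14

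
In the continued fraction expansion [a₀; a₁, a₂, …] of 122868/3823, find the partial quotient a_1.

122868 ÷ 3823 → quotient 32, remainder 532
3823 ÷ 532 → quotient 7, remainder 99

7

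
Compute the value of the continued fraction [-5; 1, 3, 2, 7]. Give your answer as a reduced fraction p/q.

-283/67

Start with 7.
2 + 1/(7/1) = 2 + 1/7 = 15/7
3 + 1/(15/7) = 3 + 7/15 = 52/15
1 + 1/(52/15) = 1 + 15/52 = 67/52
-5 + 1/(67/52) = -5 + 52/67 = -283/67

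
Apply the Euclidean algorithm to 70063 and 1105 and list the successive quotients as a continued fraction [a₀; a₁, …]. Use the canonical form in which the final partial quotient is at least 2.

[63; 2, 2, 6, 1, 29]

Apply division with remainder until the remainder is 0:
70063 ÷ 1105 → quotient 63, remainder 448
1105 ÷ 448 → quotient 2, remainder 209
448 ÷ 209 → quotient 2, remainder 30
209 ÷ 30 → quotient 6, remainder 29
30 ÷ 29 → quotient 1, remainder 1
29 ÷ 1 → quotient 29, remainder 0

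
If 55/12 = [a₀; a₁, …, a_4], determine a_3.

2

⌊55/12⌋ = 4, remainder 7
⌊12/7⌋ = 1, remainder 5
⌊7/5⌋ = 1, remainder 2
⌊5/2⌋ = 2, remainder 1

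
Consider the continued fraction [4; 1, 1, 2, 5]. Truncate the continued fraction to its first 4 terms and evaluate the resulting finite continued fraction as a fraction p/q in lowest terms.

Start with 2.
1 + 1/(2/1) = 1 + 1/2 = 3/2
1 + 1/(3/2) = 1 + 2/3 = 5/3
4 + 1/(5/3) = 4 + 3/5 = 23/5

23/5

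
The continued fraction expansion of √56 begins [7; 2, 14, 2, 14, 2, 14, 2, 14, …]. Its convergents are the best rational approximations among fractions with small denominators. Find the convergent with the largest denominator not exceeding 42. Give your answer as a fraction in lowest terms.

217/29

a_0 = 7: 7/1  (≤ bound)
a_1 = 2: 15/2  (≤ bound)
a_2 = 14: 217/29  (≤ bound)
a_3 = 2: 449/60  (> 42, stop)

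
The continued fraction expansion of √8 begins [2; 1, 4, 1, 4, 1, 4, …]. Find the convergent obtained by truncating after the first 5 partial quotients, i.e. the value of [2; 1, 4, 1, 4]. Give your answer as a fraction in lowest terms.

Collapse the nested fraction from the inside out:
Start with 4.
1 + 1/(4/1) = 1 + 1/4 = 5/4
4 + 1/(5/4) = 4 + 4/5 = 24/5
1 + 1/(24/5) = 1 + 5/24 = 29/24
2 + 1/(29/24) = 2 + 24/29 = 82/29

82/29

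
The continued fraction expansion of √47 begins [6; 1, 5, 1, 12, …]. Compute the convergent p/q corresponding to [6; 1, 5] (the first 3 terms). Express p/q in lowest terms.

Starting at the tail and folding back:
Start with 5.
1 + 1/(5/1) = 1 + 1/5 = 6/5
6 + 1/(6/5) = 6 + 5/6 = 41/6

41/6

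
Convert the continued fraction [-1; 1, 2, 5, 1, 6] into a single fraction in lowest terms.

Starting at the tail and folding back:
Start with 6.
1 + 1/(6/1) = 1 + 1/6 = 7/6
5 + 1/(7/6) = 5 + 6/7 = 41/7
2 + 1/(41/7) = 2 + 7/41 = 89/41
1 + 1/(89/41) = 1 + 41/89 = 130/89
-1 + 1/(130/89) = -1 + 89/130 = -41/130

-41/130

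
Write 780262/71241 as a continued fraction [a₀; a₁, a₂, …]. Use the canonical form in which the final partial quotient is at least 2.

[10; 1, 20, 47, 14, 2, 2]

780262 = 10·71241 + 67852, so a_0 = 10
71241 = 1·67852 + 3389, so a_1 = 1
67852 = 20·3389 + 72, so a_2 = 20
3389 = 47·72 + 5, so a_3 = 47
72 = 14·5 + 2, so a_4 = 14
5 = 2·2 + 1, so a_5 = 2
2 = 2·1 + 0, so a_6 = 2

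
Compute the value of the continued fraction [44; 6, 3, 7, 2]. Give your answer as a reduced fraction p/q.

13115/297

Compute successive convergents:
a_0 = 44: 44/1
a_1 = 6: 265/6
a_2 = 3: 839/19
a_3 = 7: 6138/139
a_4 = 2: 13115/297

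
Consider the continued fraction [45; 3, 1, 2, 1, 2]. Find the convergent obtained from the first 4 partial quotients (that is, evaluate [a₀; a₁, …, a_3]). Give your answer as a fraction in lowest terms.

498/11

Start with 2.
1 + 1/(2/1) = 1 + 1/2 = 3/2
3 + 1/(3/2) = 3 + 2/3 = 11/3
45 + 1/(11/3) = 45 + 3/11 = 498/11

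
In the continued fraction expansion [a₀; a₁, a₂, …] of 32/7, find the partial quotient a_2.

1

Apply division with remainder until the remainder is 0:
32 = 4·7 + 4, so a_0 = 4
7 = 1·4 + 3, so a_1 = 1
4 = 1·3 + 1, so a_2 = 1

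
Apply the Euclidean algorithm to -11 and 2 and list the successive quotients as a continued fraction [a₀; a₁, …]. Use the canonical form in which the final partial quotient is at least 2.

[-6; 2]

Repeatedly divide and take the remainder:
⌊-11/2⌋ = -6, remainder 1
⌊2/1⌋ = 2, remainder 0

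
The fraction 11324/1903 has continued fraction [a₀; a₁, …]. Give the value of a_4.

11

11324 = 5·1903 + 1809, so a_0 = 5
1903 = 1·1809 + 94, so a_1 = 1
1809 = 19·94 + 23, so a_2 = 19
94 = 4·23 + 2, so a_3 = 4
23 = 11·2 + 1, so a_4 = 11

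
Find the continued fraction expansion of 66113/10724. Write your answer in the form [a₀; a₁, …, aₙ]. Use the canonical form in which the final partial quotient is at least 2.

[6; 6, 16, 12, 4, 2]

Run the Euclidean algorithm, recording each quotient:
⌊66113/10724⌋ = 6, remainder 1769
⌊10724/1769⌋ = 6, remainder 110
⌊1769/110⌋ = 16, remainder 9
⌊110/9⌋ = 12, remainder 2
⌊9/2⌋ = 4, remainder 1
⌊2/1⌋ = 2, remainder 0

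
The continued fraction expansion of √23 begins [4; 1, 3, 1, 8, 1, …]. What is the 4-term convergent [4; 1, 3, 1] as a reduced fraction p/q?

Start with 1.
3 + 1/(1/1) = 3 + 1/1 = 4/1
1 + 1/(4/1) = 1 + 1/4 = 5/4
4 + 1/(5/4) = 4 + 4/5 = 24/5

24/5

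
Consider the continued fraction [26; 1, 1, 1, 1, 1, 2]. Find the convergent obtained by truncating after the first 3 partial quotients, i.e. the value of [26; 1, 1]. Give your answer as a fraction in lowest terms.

a_0 = 26: 26/1
a_1 = 1: 27/1
a_2 = 1: 53/2

53/2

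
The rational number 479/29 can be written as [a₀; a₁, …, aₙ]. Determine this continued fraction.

479 = 16·29 + 15, so a_0 = 16
29 = 1·15 + 14, so a_1 = 1
15 = 1·14 + 1, so a_2 = 1
14 = 14·1 + 0, so a_3 = 14

[16; 1, 1, 14]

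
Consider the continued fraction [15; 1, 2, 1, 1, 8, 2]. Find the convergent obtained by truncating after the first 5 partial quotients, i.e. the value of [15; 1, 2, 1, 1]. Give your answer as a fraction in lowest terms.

110/7

Start with 1.
1 + 1/(1/1) = 1 + 1/1 = 2/1
2 + 1/(2/1) = 2 + 1/2 = 5/2
1 + 1/(5/2) = 1 + 2/5 = 7/5
15 + 1/(7/5) = 15 + 5/7 = 110/7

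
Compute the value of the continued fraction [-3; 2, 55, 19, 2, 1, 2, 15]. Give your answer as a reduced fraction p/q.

-663089/264759

a_0 = -3: -3/1
a_1 = 2: -5/2
a_2 = 55: -278/111
a_3 = 19: -5287/2111
a_4 = 2: -10852/4333
a_5 = 1: -16139/6444
a_6 = 2: -43130/17221
a_7 = 15: -663089/264759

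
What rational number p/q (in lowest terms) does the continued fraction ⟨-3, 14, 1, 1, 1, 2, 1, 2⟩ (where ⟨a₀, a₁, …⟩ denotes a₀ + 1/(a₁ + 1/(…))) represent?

a_0 = -3: -3/1
a_1 = 14: -41/14
a_2 = 1: -44/15
a_3 = 1: -85/29
a_4 = 1: -129/44
a_5 = 2: -343/117
a_6 = 1: -472/161
a_7 = 2: -1287/439

-1287/439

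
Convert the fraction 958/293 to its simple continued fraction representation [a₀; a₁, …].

958 = 3·293 + 79, so a_0 = 3
293 = 3·79 + 56, so a_1 = 3
79 = 1·56 + 23, so a_2 = 1
56 = 2·23 + 10, so a_3 = 2
23 = 2·10 + 3, so a_4 = 2
10 = 3·3 + 1, so a_5 = 3
3 = 3·1 + 0, so a_6 = 3

[3; 3, 1, 2, 2, 3, 3]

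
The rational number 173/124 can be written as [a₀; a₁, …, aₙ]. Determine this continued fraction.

[1; 2, 1, 1, 7, 1, 2]

173 = 1·124 + 49, so a_0 = 1
124 = 2·49 + 26, so a_1 = 2
49 = 1·26 + 23, so a_2 = 1
26 = 1·23 + 3, so a_3 = 1
23 = 7·3 + 2, so a_4 = 7
3 = 1·2 + 1, so a_5 = 1
2 = 2·1 + 0, so a_6 = 2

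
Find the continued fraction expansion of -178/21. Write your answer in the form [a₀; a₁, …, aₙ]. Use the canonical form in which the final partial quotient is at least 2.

-178 = -9·21 + 11, so a_0 = -9
21 = 1·11 + 10, so a_1 = 1
11 = 1·10 + 1, so a_2 = 1
10 = 10·1 + 0, so a_3 = 10

[-9; 1, 1, 10]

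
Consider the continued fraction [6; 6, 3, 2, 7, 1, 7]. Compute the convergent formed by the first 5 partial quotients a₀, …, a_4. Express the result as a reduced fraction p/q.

2014/327

Build up convergents one term at a time:
a_0 = 6: 6/1
a_1 = 6: 37/6
a_2 = 3: 117/19
a_3 = 2: 271/44
a_4 = 7: 2014/327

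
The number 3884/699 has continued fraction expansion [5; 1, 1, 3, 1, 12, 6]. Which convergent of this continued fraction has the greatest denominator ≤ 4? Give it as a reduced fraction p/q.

11/2

a_0 = 5: 5/1  (≤ bound)
a_1 = 1: 6/1  (≤ bound)
a_2 = 1: 11/2  (≤ bound)
a_3 = 3: 39/7  (> 4, stop)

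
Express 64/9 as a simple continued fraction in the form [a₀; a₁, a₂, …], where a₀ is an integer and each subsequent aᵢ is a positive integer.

Run the Euclidean algorithm, recording each quotient:
64 ÷ 9 → quotient 7, remainder 1
9 ÷ 1 → quotient 9, remainder 0

[7; 9]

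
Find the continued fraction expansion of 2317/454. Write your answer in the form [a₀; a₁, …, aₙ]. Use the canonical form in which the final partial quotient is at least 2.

Run the Euclidean algorithm, recording each quotient:
⌊2317/454⌋ = 5, remainder 47
⌊454/47⌋ = 9, remainder 31
⌊47/31⌋ = 1, remainder 16
⌊31/16⌋ = 1, remainder 15
⌊16/15⌋ = 1, remainder 1
⌊15/1⌋ = 15, remainder 0

[5; 9, 1, 1, 1, 15]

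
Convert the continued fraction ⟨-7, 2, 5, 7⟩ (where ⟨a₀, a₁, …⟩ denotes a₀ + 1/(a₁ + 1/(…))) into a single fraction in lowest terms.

-517/79

Start with 7.
5 + 1/(7/1) = 5 + 1/7 = 36/7
2 + 1/(36/7) = 2 + 7/36 = 79/36
-7 + 1/(79/36) = -7 + 36/79 = -517/79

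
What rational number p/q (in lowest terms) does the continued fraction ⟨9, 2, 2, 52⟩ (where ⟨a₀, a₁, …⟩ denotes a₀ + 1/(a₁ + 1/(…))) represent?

a_0 = 9: 9/1
a_1 = 2: 19/2
a_2 = 2: 47/5
a_3 = 52: 2463/262

2463/262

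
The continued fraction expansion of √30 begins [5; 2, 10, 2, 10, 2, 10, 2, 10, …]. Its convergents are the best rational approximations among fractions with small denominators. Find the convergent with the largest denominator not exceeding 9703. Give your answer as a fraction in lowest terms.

List convergents until the denominator exceeds the bound:
a_0 = 5: 5/1  (≤ bound)
a_1 = 2: 11/2  (≤ bound)
a_2 = 10: 115/21  (≤ bound)
a_3 = 2: 241/44  (≤ bound)
a_4 = 10: 2525/461  (≤ bound)
a_5 = 2: 5291/966  (≤ bound)
a_6 = 10: 55435/10121  (> 9703, stop)

5291/966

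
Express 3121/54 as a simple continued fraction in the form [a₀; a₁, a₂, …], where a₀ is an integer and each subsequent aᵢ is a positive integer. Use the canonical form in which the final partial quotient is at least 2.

[57; 1, 3, 1, 10]

Run the Euclidean algorithm, recording each quotient:
⌊3121/54⌋ = 57, remainder 43
⌊54/43⌋ = 1, remainder 11
⌊43/11⌋ = 3, remainder 10
⌊11/10⌋ = 1, remainder 1
⌊10/1⌋ = 10, remainder 0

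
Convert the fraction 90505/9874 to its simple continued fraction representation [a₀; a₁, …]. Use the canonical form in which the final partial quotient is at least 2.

Run the Euclidean algorithm, recording each quotient:
90505 ÷ 9874 → quotient 9, remainder 1639
9874 ÷ 1639 → quotient 6, remainder 40
1639 ÷ 40 → quotient 40, remainder 39
40 ÷ 39 → quotient 1, remainder 1
39 ÷ 1 → quotient 39, remainder 0

[9; 6, 40, 1, 39]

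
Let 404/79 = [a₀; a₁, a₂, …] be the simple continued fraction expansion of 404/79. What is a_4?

2

404 ÷ 79 → quotient 5, remainder 9
79 ÷ 9 → quotient 8, remainder 7
9 ÷ 7 → quotient 1, remainder 2
7 ÷ 2 → quotient 3, remainder 1
2 ÷ 1 → quotient 2, remainder 0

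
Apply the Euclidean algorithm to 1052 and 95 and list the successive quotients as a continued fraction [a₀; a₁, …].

Repeatedly divide and take the remainder:
⌊1052/95⌋ = 11, remainder 7
⌊95/7⌋ = 13, remainder 4
⌊7/4⌋ = 1, remainder 3
⌊4/3⌋ = 1, remainder 1
⌊3/1⌋ = 3, remainder 0

[11; 13, 1, 1, 3]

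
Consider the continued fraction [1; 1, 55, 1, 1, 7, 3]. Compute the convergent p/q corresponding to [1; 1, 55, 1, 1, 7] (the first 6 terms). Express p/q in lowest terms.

Start with 7.
1 + 1/(7/1) = 1 + 1/7 = 8/7
1 + 1/(8/7) = 1 + 7/8 = 15/8
55 + 1/(15/8) = 55 + 8/15 = 833/15
1 + 1/(833/15) = 1 + 15/833 = 848/833
1 + 1/(848/833) = 1 + 833/848 = 1681/848

1681/848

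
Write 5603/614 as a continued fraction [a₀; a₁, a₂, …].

[9; 7, 1, 37, 2]

Repeatedly divide and take the remainder:
5603 ÷ 614 → quotient 9, remainder 77
614 ÷ 77 → quotient 7, remainder 75
77 ÷ 75 → quotient 1, remainder 2
75 ÷ 2 → quotient 37, remainder 1
2 ÷ 1 → quotient 2, remainder 0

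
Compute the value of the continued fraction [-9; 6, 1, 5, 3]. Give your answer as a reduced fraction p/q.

-1151/130

Work from the innermost term outward:
Start with 3.
5 + 1/(3/1) = 5 + 1/3 = 16/3
1 + 1/(16/3) = 1 + 3/16 = 19/16
6 + 1/(19/16) = 6 + 16/19 = 130/19
-9 + 1/(130/19) = -9 + 19/130 = -1151/130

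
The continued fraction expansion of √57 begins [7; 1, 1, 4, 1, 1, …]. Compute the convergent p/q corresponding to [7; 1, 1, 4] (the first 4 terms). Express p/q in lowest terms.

68/9

Compute successive convergents:
a_0 = 7: 7/1
a_1 = 1: 8/1
a_2 = 1: 15/2
a_3 = 4: 68/9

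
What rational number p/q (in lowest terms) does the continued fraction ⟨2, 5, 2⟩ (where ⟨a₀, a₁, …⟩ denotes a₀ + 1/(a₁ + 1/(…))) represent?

a_0 = 2: 2/1
a_1 = 5: 11/5
a_2 = 2: 24/11

24/11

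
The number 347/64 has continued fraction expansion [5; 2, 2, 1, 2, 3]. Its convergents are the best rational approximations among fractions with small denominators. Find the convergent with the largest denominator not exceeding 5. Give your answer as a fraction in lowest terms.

List convergents until the denominator exceeds the bound:
a_0 = 5: 5/1  (≤ bound)
a_1 = 2: 11/2  (≤ bound)
a_2 = 2: 27/5  (≤ bound)
a_3 = 1: 38/7  (> 5, stop)

27/5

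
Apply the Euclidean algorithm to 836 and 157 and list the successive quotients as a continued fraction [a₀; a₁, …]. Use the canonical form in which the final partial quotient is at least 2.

Apply division with remainder until the remainder is 0:
836 = 5·157 + 51, so a_0 = 5
157 = 3·51 + 4, so a_1 = 3
51 = 12·4 + 3, so a_2 = 12
4 = 1·3 + 1, so a_3 = 1
3 = 3·1 + 0, so a_4 = 3

[5; 3, 12, 1, 3]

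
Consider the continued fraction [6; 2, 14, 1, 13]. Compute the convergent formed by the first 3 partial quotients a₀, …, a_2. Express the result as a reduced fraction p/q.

Start with 14.
2 + 1/(14/1) = 2 + 1/14 = 29/14
6 + 1/(29/14) = 6 + 14/29 = 188/29

188/29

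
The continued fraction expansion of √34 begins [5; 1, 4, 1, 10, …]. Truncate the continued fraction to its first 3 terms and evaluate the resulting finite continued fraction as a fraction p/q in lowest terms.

Start with 4.
1 + 1/(4/1) = 1 + 1/4 = 5/4
5 + 1/(5/4) = 5 + 4/5 = 29/5

29/5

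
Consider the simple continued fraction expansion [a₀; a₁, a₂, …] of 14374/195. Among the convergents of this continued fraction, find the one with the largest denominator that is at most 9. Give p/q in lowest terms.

a_0 = 73: 73/1  (≤ bound)
a_1 = 1: 74/1  (≤ bound)
a_2 = 2: 221/3  (≤ bound)
a_3 = 2: 516/7  (≤ bound)
a_4 = 13: 6929/94  (> 9, stop)

516/7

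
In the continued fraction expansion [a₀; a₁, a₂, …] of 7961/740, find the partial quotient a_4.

Run the Euclidean algorithm, recording each quotient:
⌊7961/740⌋ = 10, remainder 561
⌊740/561⌋ = 1, remainder 179
⌊561/179⌋ = 3, remainder 24
⌊179/24⌋ = 7, remainder 11
⌊24/11⌋ = 2, remainder 2

2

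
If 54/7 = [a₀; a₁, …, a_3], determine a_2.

54 = 7·7 + 5, so a_0 = 7
7 = 1·5 + 2, so a_1 = 1
5 = 2·2 + 1, so a_2 = 2

2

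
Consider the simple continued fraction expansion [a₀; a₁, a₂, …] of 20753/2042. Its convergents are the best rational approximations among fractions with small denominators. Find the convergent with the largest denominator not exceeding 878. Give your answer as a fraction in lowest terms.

3303/325

a_0 = 10: 10/1  (≤ bound)
a_1 = 6: 61/6  (≤ bound)
a_2 = 7: 437/43  (≤ bound)
a_3 = 1: 498/49  (≤ bound)
a_4 = 1: 935/92  (≤ bound)
a_5 = 3: 3303/325  (≤ bound)
a_6 = 6: 20753/2042  (> 878, stop)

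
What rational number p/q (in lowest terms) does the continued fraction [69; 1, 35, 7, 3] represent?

Start with 3.
7 + 1/(3/1) = 7 + 1/3 = 22/3
35 + 1/(22/3) = 35 + 3/22 = 773/22
1 + 1/(773/22) = 1 + 22/773 = 795/773
69 + 1/(795/773) = 69 + 773/795 = 55628/795

55628/795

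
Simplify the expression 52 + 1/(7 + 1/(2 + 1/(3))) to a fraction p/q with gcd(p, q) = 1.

Start with 3.
2 + 1/(3/1) = 2 + 1/3 = 7/3
7 + 1/(7/3) = 7 + 3/7 = 52/7
52 + 1/(52/7) = 52 + 7/52 = 2711/52

2711/52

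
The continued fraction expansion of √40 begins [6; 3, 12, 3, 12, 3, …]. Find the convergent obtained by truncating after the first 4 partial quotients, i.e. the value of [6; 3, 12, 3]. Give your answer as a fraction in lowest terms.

a_0 = 6: 6/1
a_1 = 3: 19/3
a_2 = 12: 234/37
a_3 = 3: 721/114

721/114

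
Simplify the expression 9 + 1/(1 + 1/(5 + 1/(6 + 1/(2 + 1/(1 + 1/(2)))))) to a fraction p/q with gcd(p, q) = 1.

Start with 2.
1 + 1/(2/1) = 1 + 1/2 = 3/2
2 + 1/(3/2) = 2 + 2/3 = 8/3
6 + 1/(8/3) = 6 + 3/8 = 51/8
5 + 1/(51/8) = 5 + 8/51 = 263/51
1 + 1/(263/51) = 1 + 51/263 = 314/263
9 + 1/(314/263) = 9 + 263/314 = 3089/314

3089/314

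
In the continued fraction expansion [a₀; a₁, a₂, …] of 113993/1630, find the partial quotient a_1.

⌊113993/1630⌋ = 69, remainder 1523
⌊1630/1523⌋ = 1, remainder 107

1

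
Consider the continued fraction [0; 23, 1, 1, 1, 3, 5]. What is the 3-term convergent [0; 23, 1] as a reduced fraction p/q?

Start with 1.
23 + 1/(1/1) = 23 + 1/1 = 24/1
0 + 1/(24/1) = 0 + 1/24 = 1/24

1/24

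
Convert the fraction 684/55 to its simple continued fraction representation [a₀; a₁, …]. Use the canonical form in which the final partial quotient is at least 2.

Apply division with remainder until the remainder is 0:
⌊684/55⌋ = 12, remainder 24
⌊55/24⌋ = 2, remainder 7
⌊24/7⌋ = 3, remainder 3
⌊7/3⌋ = 2, remainder 1
⌊3/1⌋ = 3, remainder 0

[12; 2, 3, 2, 3]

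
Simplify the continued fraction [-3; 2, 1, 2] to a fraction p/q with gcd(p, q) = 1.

Work from the innermost term outward:
Start with 2.
1 + 1/(2/1) = 1 + 1/2 = 3/2
2 + 1/(3/2) = 2 + 2/3 = 8/3
-3 + 1/(8/3) = -3 + 3/8 = -21/8

-21/8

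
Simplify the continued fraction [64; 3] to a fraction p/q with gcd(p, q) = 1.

193/3

Starting at the tail and folding back:
Start with 3.
64 + 1/(3/1) = 64 + 1/3 = 193/3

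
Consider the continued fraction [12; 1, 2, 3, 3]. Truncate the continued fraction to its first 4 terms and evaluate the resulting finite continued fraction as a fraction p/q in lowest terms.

127/10

Start with 3.
2 + 1/(3/1) = 2 + 1/3 = 7/3
1 + 1/(7/3) = 1 + 3/7 = 10/7
12 + 1/(10/7) = 12 + 7/10 = 127/10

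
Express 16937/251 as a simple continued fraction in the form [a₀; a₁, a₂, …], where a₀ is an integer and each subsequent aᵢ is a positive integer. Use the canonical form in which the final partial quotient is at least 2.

[67; 2, 10, 1, 10]

16937 ÷ 251 → quotient 67, remainder 120
251 ÷ 120 → quotient 2, remainder 11
120 ÷ 11 → quotient 10, remainder 10
11 ÷ 10 → quotient 1, remainder 1
10 ÷ 1 → quotient 10, remainder 0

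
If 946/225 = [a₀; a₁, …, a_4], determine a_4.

5

⌊946/225⌋ = 4, remainder 46
⌊225/46⌋ = 4, remainder 41
⌊46/41⌋ = 1, remainder 5
⌊41/5⌋ = 8, remainder 1
⌊5/1⌋ = 5, remainder 0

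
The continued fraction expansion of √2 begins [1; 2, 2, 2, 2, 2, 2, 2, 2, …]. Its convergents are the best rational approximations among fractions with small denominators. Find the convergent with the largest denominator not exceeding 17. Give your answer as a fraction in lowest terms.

a_0 = 1: 1/1  (≤ bound)
a_1 = 2: 3/2  (≤ bound)
a_2 = 2: 7/5  (≤ bound)
a_3 = 2: 17/12  (≤ bound)
a_4 = 2: 41/29  (> 17, stop)

17/12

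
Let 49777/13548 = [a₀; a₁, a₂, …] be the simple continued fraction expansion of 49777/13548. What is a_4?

Apply division with remainder until the remainder is 0:
49777 ÷ 13548 → quotient 3, remainder 9133
13548 ÷ 9133 → quotient 1, remainder 4415
9133 ÷ 4415 → quotient 2, remainder 303
4415 ÷ 303 → quotient 14, remainder 173
303 ÷ 173 → quotient 1, remainder 130

1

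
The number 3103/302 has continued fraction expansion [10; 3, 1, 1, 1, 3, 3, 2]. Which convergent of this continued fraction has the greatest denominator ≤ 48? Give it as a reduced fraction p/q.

411/40

a_0 = 10: 10/1  (≤ bound)
a_1 = 3: 31/3  (≤ bound)
a_2 = 1: 41/4  (≤ bound)
a_3 = 1: 72/7  (≤ bound)
a_4 = 1: 113/11  (≤ bound)
a_5 = 3: 411/40  (≤ bound)
a_6 = 3: 1346/131  (> 48, stop)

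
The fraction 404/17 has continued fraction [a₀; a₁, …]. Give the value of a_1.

404 = 23·17 + 13, so a_0 = 23
17 = 1·13 + 4, so a_1 = 1

1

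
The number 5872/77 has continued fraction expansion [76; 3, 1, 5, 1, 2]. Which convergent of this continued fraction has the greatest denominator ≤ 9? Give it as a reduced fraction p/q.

a_0 = 76: 76/1  (≤ bound)
a_1 = 3: 229/3  (≤ bound)
a_2 = 1: 305/4  (≤ bound)
a_3 = 5: 1754/23  (> 9, stop)

305/4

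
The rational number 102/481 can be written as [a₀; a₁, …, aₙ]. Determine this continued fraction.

[0; 4, 1, 2, 1, 1, 14]

Repeatedly divide and take the remainder:
⌊102/481⌋ = 0, remainder 102
⌊481/102⌋ = 4, remainder 73
⌊102/73⌋ = 1, remainder 29
⌊73/29⌋ = 2, remainder 15
⌊29/15⌋ = 1, remainder 14
⌊15/14⌋ = 1, remainder 1
⌊14/1⌋ = 14, remainder 0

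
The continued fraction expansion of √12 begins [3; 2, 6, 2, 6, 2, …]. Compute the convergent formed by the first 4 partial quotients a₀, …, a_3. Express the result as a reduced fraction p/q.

97/28

Start with 2.
6 + 1/(2/1) = 6 + 1/2 = 13/2
2 + 1/(13/2) = 2 + 2/13 = 28/13
3 + 1/(28/13) = 3 + 13/28 = 97/28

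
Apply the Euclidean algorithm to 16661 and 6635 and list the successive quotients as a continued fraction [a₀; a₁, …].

Repeatedly divide and take the remainder:
16661 ÷ 6635 → quotient 2, remainder 3391
6635 ÷ 3391 → quotient 1, remainder 3244
3391 ÷ 3244 → quotient 1, remainder 147
3244 ÷ 147 → quotient 22, remainder 10
147 ÷ 10 → quotient 14, remainder 7
10 ÷ 7 → quotient 1, remainder 3
7 ÷ 3 → quotient 2, remainder 1
3 ÷ 1 → quotient 3, remainder 0

[2; 1, 1, 22, 14, 1, 2, 3]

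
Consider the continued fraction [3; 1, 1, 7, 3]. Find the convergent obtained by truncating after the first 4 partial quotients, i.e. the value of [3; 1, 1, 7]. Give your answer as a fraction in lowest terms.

53/15

Collapse the nested fraction from the inside out:
Start with 7.
1 + 1/(7/1) = 1 + 1/7 = 8/7
1 + 1/(8/7) = 1 + 7/8 = 15/8
3 + 1/(15/8) = 3 + 8/15 = 53/15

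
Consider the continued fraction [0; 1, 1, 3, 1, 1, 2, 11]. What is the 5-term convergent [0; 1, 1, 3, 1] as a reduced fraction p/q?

a_0 = 0: 0/1
a_1 = 1: 1/1
a_2 = 1: 1/2
a_3 = 3: 4/7
a_4 = 1: 5/9

5/9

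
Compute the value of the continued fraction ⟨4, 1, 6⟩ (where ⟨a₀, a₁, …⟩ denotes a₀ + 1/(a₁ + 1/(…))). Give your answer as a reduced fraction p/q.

34/7

a_0 = 4: 4/1
a_1 = 1: 5/1
a_2 = 6: 34/7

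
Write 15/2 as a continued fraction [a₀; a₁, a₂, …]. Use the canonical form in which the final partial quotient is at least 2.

[7; 2]

15 ÷ 2 → quotient 7, remainder 1
2 ÷ 1 → quotient 2, remainder 0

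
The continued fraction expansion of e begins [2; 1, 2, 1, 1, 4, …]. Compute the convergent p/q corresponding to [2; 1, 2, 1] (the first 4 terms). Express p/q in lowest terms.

Work from the innermost term outward:
Start with 1.
2 + 1/(1/1) = 2 + 1/1 = 3/1
1 + 1/(3/1) = 1 + 1/3 = 4/3
2 + 1/(4/3) = 2 + 3/4 = 11/4

11/4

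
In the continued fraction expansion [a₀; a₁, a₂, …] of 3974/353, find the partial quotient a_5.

1

3974 = 11·353 + 91, so a_0 = 11
353 = 3·91 + 80, so a_1 = 3
91 = 1·80 + 11, so a_2 = 1
80 = 7·11 + 3, so a_3 = 7
11 = 3·3 + 2, so a_4 = 3
3 = 1·2 + 1, so a_5 = 1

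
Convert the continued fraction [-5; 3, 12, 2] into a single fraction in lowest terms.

Start with 2.
12 + 1/(2/1) = 12 + 1/2 = 25/2
3 + 1/(25/2) = 3 + 2/25 = 77/25
-5 + 1/(77/25) = -5 + 25/77 = -360/77

-360/77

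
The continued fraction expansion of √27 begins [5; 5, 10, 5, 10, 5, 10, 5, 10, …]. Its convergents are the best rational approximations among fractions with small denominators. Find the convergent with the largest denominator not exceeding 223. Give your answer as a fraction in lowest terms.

265/51

List convergents until the denominator exceeds the bound:
a_0 = 5: 5/1  (≤ bound)
a_1 = 5: 26/5  (≤ bound)
a_2 = 10: 265/51  (≤ bound)
a_3 = 5: 1351/260  (> 223, stop)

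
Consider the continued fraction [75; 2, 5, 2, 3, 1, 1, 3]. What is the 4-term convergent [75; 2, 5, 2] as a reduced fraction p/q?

1811/24

Work from the innermost term outward:
Start with 2.
5 + 1/(2/1) = 5 + 1/2 = 11/2
2 + 1/(11/2) = 2 + 2/11 = 24/11
75 + 1/(24/11) = 75 + 11/24 = 1811/24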